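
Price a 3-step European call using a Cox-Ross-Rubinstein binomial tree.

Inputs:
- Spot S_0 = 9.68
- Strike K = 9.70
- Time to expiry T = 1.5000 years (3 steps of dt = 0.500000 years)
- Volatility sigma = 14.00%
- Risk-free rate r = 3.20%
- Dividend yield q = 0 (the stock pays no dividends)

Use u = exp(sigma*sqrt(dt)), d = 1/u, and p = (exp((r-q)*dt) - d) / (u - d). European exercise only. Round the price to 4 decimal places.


Answer: Price = V(0,0) = 0.9347

Derivation:
dt = T/N = 0.500000
u = exp(sigma*sqrt(dt)) = 1.104061; d = 1/u = 0.905747
p = (exp((r-q)*dt) - d) / (u - d) = 0.556601
Discount per step: exp(-r*dt) = 0.984127
Stock lattice S(k, i) with i counting down-moves:
  k=0: S(0,0) = 9.6800
  k=1: S(1,0) = 10.6873; S(1,1) = 8.7676
  k=2: S(2,0) = 11.7994; S(2,1) = 9.6800; S(2,2) = 7.9413
  k=3: S(3,0) = 13.0273; S(3,1) = 10.6873; S(3,2) = 8.7676; S(3,3) = 7.1928
Terminal payoffs V(N, i) = max(S_T - K, 0):
  V(3,0) = 3.327295; V(3,1) = 0.987308; V(3,2) = 0.000000; V(3,3) = 0.000000
Backward induction: V(k, i) = exp(-r*dt) * [p * V(k+1, i) + (1-p) * V(k+1, i+1)].
  V(2,0) = exp(-r*dt) * [p*3.327295 + (1-p)*0.987308] = 2.253402
  V(2,1) = exp(-r*dt) * [p*0.987308 + (1-p)*0.000000] = 0.540814
  V(2,2) = exp(-r*dt) * [p*0.000000 + (1-p)*0.000000] = 0.000000
  V(1,0) = exp(-r*dt) * [p*2.253402 + (1-p)*0.540814] = 1.470327
  V(1,1) = exp(-r*dt) * [p*0.540814 + (1-p)*0.000000] = 0.296239
  V(0,0) = exp(-r*dt) * [p*1.470327 + (1-p)*0.296239] = 0.934662


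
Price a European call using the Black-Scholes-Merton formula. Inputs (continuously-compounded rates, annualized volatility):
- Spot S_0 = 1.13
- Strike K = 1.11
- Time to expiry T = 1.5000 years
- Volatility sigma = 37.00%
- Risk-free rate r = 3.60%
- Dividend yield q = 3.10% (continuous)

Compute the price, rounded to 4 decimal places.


Answer: Price = 0.2047

Derivation:
d1 = (ln(S/K) + (r - q + 0.5*sigma^2) * T) / (sigma * sqrt(T)) = 0.28253566
d2 = d1 - sigma * sqrt(T) = -0.17061994
exp(-rT) = 0.94743211; exp(-qT) = 0.95456456
C = S_0 * exp(-qT) * N(d1) - K * exp(-rT) * N(d2)
N(d1) = 0.61123360; N(d2) = 0.43226131
C = 1.1300 * 0.95456456 * 0.61123360 - 1.1100 * 0.94743211 * 0.43226131 = 0.2047


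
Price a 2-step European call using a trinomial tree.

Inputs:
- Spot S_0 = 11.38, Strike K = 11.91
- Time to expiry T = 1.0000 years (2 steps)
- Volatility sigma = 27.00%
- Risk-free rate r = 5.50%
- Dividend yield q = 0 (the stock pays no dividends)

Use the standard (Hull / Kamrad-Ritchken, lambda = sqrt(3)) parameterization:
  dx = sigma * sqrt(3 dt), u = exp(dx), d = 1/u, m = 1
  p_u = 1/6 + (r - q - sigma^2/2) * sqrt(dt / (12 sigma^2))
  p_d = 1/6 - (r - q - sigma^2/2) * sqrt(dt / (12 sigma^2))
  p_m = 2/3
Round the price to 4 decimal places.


dt = T/N = 0.500000; dx = sigma*sqrt(3*dt) = 0.330681
u = exp(dx) = 1.391916; d = 1/u = 0.718434
p_u = 0.180691, p_m = 0.666667, p_d = 0.152643
Discount per step: exp(-r*dt) = 0.972875
Stock lattice S(k, j) with j the centered position index:
  k=0: S(0,+0) = 11.3800
  k=1: S(1,-1) = 8.1758; S(1,+0) = 11.3800; S(1,+1) = 15.8400
  k=2: S(2,-2) = 5.8738; S(2,-1) = 8.1758; S(2,+0) = 11.3800; S(2,+1) = 15.8400; S(2,+2) = 22.0480
Terminal payoffs V(N, j) = max(S_T - K, 0):
  V(2,-2) = 0.000000; V(2,-1) = 0.000000; V(2,+0) = 0.000000; V(2,+1) = 3.930002; V(2,+2) = 10.137951
Backward induction: V(k, j) = exp(-r*dt) * [p_u * V(k+1, j+1) + p_m * V(k+1, j) + p_d * V(k+1, j-1)]
  V(1,-1) = exp(-r*dt) * [p_u*0.000000 + p_m*0.000000 + p_d*0.000000] = 0.000000
  V(1,+0) = exp(-r*dt) * [p_u*3.930002 + p_m*0.000000 + p_d*0.000000] = 0.690853
  V(1,+1) = exp(-r*dt) * [p_u*10.137951 + p_m*3.930002 + p_d*0.000000] = 4.331078
  V(0,+0) = exp(-r*dt) * [p_u*4.331078 + p_m*0.690853 + p_d*0.000000] = 1.209433

Answer: Price = V(0,0) = 1.2094


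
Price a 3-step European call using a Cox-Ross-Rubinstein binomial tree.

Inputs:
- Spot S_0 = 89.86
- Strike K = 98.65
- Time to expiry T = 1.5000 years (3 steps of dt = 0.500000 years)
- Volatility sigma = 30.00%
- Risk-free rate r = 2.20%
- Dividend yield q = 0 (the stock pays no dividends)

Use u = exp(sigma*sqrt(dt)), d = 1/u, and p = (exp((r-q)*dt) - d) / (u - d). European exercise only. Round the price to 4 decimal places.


Answer: Price = V(0,0) = 11.5468

Derivation:
dt = T/N = 0.500000
u = exp(sigma*sqrt(dt)) = 1.236311; d = 1/u = 0.808858
p = (exp((r-q)*dt) - d) / (u - d) = 0.473041
Discount per step: exp(-r*dt) = 0.989060
Stock lattice S(k, i) with i counting down-moves:
  k=0: S(0,0) = 89.8600
  k=1: S(1,0) = 111.0949; S(1,1) = 72.6840
  k=2: S(2,0) = 137.3479; S(2,1) = 89.8600; S(2,2) = 58.7910
  k=3: S(3,0) = 169.8047; S(3,1) = 111.0949; S(3,2) = 72.6840; S(3,3) = 47.5536
Terminal payoffs V(N, i) = max(S_T - K, 0):
  V(3,0) = 71.154709; V(3,1) = 12.444916; V(3,2) = 0.000000; V(3,3) = 0.000000
Backward induction: V(k, i) = exp(-r*dt) * [p * V(k+1, i) + (1-p) * V(k+1, i+1)].
  V(2,0) = exp(-r*dt) * [p*71.154709 + (1-p)*12.444916] = 39.777083
  V(2,1) = exp(-r*dt) * [p*12.444916 + (1-p)*0.000000] = 5.822552
  V(2,2) = exp(-r*dt) * [p*0.000000 + (1-p)*0.000000] = 0.000000
  V(1,0) = exp(-r*dt) * [p*39.777083 + (1-p)*5.822552] = 21.645022
  V(1,1) = exp(-r*dt) * [p*5.822552 + (1-p)*0.000000] = 2.724174
  V(0,0) = exp(-r*dt) * [p*21.645022 + (1-p)*2.724174] = 11.546792


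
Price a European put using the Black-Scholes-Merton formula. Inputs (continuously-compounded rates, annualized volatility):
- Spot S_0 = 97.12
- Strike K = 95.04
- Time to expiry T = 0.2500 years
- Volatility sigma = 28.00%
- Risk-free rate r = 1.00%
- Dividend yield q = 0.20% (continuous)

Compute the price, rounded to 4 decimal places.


d1 = (ln(S/K) + (r - q + 0.5*sigma^2) * T) / (sigma * sqrt(T)) = 0.23892480
d2 = d1 - sigma * sqrt(T) = 0.09892480
exp(-rT) = 0.99750312; exp(-qT) = 0.99950012
P = K * exp(-rT) * N(-d2) - S_0 * exp(-qT) * N(-d1)
N(-d1) = 0.40558195; N(-d2) = 0.46059899
P = 95.0400 * 0.99750312 * 0.46059899 - 97.1200 * 0.99950012 * 0.40558195 = 4.2956

Answer: Price = 4.2956


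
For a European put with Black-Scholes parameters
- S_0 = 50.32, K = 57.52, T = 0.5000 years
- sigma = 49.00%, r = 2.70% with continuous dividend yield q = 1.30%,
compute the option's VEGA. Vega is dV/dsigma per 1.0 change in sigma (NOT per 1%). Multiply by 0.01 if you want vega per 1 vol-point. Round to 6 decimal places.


Answer: Vega = 13.844089

Derivation:
d1 = -0.1925209358; d2 = -0.5390032586
phi(d1) = 0.3916171054; exp(-qT) = 0.9935210793; exp(-rT) = 0.9865907163
Vega = S * exp(-qT) * phi(d1) * sqrt(T) = 50.3200 * 0.9935210793 * 0.3916171054 * 0.7071067812 = 13.844089


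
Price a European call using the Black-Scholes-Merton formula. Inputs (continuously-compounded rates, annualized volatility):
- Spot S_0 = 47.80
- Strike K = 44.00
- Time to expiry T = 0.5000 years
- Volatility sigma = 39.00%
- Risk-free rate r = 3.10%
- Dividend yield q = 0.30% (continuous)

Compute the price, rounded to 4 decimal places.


Answer: Price = 7.4978

Derivation:
d1 = (ln(S/K) + (r - q + 0.5*sigma^2) * T) / (sigma * sqrt(T)) = 0.48903144
d2 = d1 - sigma * sqrt(T) = 0.21325980
exp(-rT) = 0.98461951; exp(-qT) = 0.99850112
C = S_0 * exp(-qT) * N(d1) - K * exp(-rT) * N(d2)
N(d1) = 0.68759028; N(d2) = 0.58443784
C = 47.8000 * 0.99850112 * 0.68759028 - 44.0000 * 0.98461951 * 0.58443784 = 7.4978


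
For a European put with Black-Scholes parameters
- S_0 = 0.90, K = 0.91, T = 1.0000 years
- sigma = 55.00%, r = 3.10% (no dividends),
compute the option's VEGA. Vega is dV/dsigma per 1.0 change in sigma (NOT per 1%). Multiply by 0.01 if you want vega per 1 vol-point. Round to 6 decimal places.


d1 = 0.3112730251; d2 = -0.2387269749
phi(d1) = 0.3800760247; exp(-qT) = 1.0000000000; exp(-rT) = 0.9694755731
Vega = S * exp(-qT) * phi(d1) * sqrt(T) = 0.9000 * 1.0000000000 * 0.3800760247 * 1.0000000000 = 0.342068

Answer: Vega = 0.342068


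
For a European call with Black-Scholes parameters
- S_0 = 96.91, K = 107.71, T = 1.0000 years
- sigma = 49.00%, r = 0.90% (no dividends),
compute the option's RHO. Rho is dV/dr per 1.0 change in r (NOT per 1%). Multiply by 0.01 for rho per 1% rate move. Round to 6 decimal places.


d1 = 0.0477352702; d2 = -0.4422647298
phi(d1) = 0.3984880131; exp(-qT) = 1.0000000000; exp(-rT) = 0.9910403788
N(d2) = 0.3291488252
Rho = K*T*exp(-rT)*N(d2) = 107.7100 * 1.0000 * 0.9910403788 * 0.3291488252 = 35.134978

Answer: Rho = 35.134978


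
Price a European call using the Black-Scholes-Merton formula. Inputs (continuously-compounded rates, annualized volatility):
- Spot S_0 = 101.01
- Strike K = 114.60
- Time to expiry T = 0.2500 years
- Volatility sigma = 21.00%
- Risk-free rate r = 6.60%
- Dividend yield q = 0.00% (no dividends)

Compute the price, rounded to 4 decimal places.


d1 = (ln(S/K) + (r - q + 0.5*sigma^2) * T) / (sigma * sqrt(T)) = -0.99253126
d2 = d1 - sigma * sqrt(T) = -1.09753126
exp(-rT) = 0.98363538; exp(-qT) = 1.00000000
C = S_0 * exp(-qT) * N(d1) - K * exp(-rT) * N(d2)
N(d1) = 0.16046922; N(d2) = 0.13620461
C = 101.0100 * 1.00000000 * 0.16046922 - 114.6000 * 0.98363538 * 0.13620461 = 0.8554

Answer: Price = 0.8554


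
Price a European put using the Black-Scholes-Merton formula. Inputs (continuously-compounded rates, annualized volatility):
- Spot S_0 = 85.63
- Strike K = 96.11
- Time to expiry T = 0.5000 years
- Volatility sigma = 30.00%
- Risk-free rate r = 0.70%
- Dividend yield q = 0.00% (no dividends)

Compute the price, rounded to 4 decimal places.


d1 = (ln(S/K) + (r - q + 0.5*sigma^2) * T) / (sigma * sqrt(T)) = -0.42170755
d2 = d1 - sigma * sqrt(T) = -0.63383958
exp(-rT) = 0.99650612; exp(-qT) = 1.00000000
P = K * exp(-rT) * N(-d2) - S_0 * exp(-qT) * N(-d1)
N(-d1) = 0.66338075; N(-d2) = 0.73690724
P = 96.1100 * 0.99650612 * 0.73690724 - 85.6300 * 1.00000000 * 0.66338075 = 13.7714

Answer: Price = 13.7714


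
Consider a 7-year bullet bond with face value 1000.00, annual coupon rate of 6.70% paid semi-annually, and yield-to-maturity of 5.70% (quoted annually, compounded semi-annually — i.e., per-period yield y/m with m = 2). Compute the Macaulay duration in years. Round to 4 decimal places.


Answer: Macaulay duration = 5.7422 years

Derivation:
Coupon per period c = face * coupon_rate / m = 33.500000
Periods per year m = 2; per-period yield y/m = 0.028500
Number of cashflows N = 14
Cashflows (t years, CF_t, discount factor 1/(1+y/m)^(m*t), PV):
  t = 0.5000: CF_t = 33.500000, DF = 0.972290, PV = 32.571706
  t = 1.0000: CF_t = 33.500000, DF = 0.945347, PV = 31.669136
  t = 1.5000: CF_t = 33.500000, DF = 0.919152, PV = 30.791576
  t = 2.0000: CF_t = 33.500000, DF = 0.893682, PV = 29.938334
  t = 2.5000: CF_t = 33.500000, DF = 0.868917, PV = 29.108735
  t = 3.0000: CF_t = 33.500000, DF = 0.844840, PV = 28.302124
  t = 3.5000: CF_t = 33.500000, DF = 0.821429, PV = 27.517865
  t = 4.0000: CF_t = 33.500000, DF = 0.798667, PV = 26.755338
  t = 4.5000: CF_t = 33.500000, DF = 0.776536, PV = 26.013941
  t = 5.0000: CF_t = 33.500000, DF = 0.755018, PV = 25.293088
  t = 5.5000: CF_t = 33.500000, DF = 0.734096, PV = 24.592210
  t = 6.0000: CF_t = 33.500000, DF = 0.713754, PV = 23.910753
  t = 6.5000: CF_t = 33.500000, DF = 0.693976, PV = 23.248180
  t = 7.0000: CF_t = 1033.500000, DF = 0.674745, PV = 697.349247
Price P = sum_t PV_t = 1057.062231
Macaulay numerator sum_t t * PV_t:
  t * PV_t at t = 0.5000: 16.285853
  t * PV_t at t = 1.0000: 31.669136
  t * PV_t at t = 1.5000: 46.187364
  t * PV_t at t = 2.0000: 59.876667
  t * PV_t at t = 2.5000: 72.771837
  t * PV_t at t = 3.0000: 84.906372
  t * PV_t at t = 3.5000: 96.312527
  t * PV_t at t = 4.0000: 107.021351
  t * PV_t at t = 4.5000: 117.062732
  t * PV_t at t = 5.0000: 126.465438
  t * PV_t at t = 5.5000: 135.257152
  t * PV_t at t = 6.0000: 143.464518
  t * PV_t at t = 6.5000: 151.113170
  t * PV_t at t = 7.0000: 4881.444732
Macaulay duration D = (sum_t t * PV_t) / P = 6069.838850 / 1057.062231 = 5.742177


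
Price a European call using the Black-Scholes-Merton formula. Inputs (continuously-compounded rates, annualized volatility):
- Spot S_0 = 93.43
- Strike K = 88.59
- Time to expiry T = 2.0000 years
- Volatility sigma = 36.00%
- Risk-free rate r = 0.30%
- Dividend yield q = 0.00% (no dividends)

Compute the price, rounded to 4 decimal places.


d1 = (ln(S/K) + (r - q + 0.5*sigma^2) * T) / (sigma * sqrt(T)) = 0.37082547
d2 = d1 - sigma * sqrt(T) = -0.13829141
exp(-rT) = 0.99401796; exp(-qT) = 1.00000000
C = S_0 * exp(-qT) * N(d1) - K * exp(-rT) * N(d2)
N(d1) = 0.64461624; N(d2) = 0.44500506
C = 93.4300 * 1.00000000 * 0.64461624 - 88.5900 * 0.99401796 * 0.44500506 = 21.0393

Answer: Price = 21.0393


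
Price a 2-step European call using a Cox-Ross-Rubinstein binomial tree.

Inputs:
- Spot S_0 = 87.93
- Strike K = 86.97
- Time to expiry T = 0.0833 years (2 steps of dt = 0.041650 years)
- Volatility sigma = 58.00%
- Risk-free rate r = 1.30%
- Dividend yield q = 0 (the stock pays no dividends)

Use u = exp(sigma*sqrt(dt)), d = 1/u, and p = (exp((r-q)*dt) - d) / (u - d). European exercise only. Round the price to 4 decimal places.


dt = T/N = 0.041650
u = exp(sigma*sqrt(dt)) = 1.125659; d = 1/u = 0.888369
p = (exp((r-q)*dt) - d) / (u - d) = 0.472725
Discount per step: exp(-r*dt) = 0.999459
Stock lattice S(k, i) with i counting down-moves:
  k=0: S(0,0) = 87.9300
  k=1: S(1,0) = 98.9792; S(1,1) = 78.1143
  k=2: S(2,0) = 111.4168; S(2,1) = 87.9300; S(2,2) = 69.3943
Terminal payoffs V(N, i) = max(S_T - K, 0):
  V(2,0) = 24.446752; V(2,1) = 0.960000; V(2,2) = 0.000000
Backward induction: V(k, i) = exp(-r*dt) * [p * V(k+1, i) + (1-p) * V(k+1, i+1)].
  V(1,0) = exp(-r*dt) * [p*24.446752 + (1-p)*0.960000] = 12.056242
  V(1,1) = exp(-r*dt) * [p*0.960000 + (1-p)*0.000000] = 0.453570
  V(0,0) = exp(-r*dt) * [p*12.056242 + (1-p)*0.453570] = 5.935227

Answer: Price = V(0,0) = 5.9352


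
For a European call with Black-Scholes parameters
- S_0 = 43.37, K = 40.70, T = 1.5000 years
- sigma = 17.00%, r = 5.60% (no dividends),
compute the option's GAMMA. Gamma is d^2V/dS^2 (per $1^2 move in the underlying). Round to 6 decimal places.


Answer: Gamma = 0.031754

Derivation:
d1 = 0.8127256414; d2 = 0.6045190133
phi(d1) = 0.2867340874; exp(-qT) = 1.0000000000; exp(-rT) = 0.9194312561
Gamma = exp(-qT) * phi(d1) / (S * sigma * sqrt(T)) = 1.0000000000 * 0.2867340874 / (43.3700 * 0.1700 * 1.2247448714) = 0.031754


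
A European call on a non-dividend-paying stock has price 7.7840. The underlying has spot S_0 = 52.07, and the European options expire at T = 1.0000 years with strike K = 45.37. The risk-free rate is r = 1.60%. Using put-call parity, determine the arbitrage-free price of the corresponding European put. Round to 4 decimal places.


Put-call parity: C - P = S_0 * exp(-qT) - K * exp(-rT).
S_0 * exp(-qT) = 52.0700 * 1.00000000 = 52.07000000
K * exp(-rT) = 45.3700 * 0.98412732 = 44.64985651
P = C - S*exp(-qT) + K*exp(-rT)
P = 7.7840 - 52.07000000 + 44.64985651 = 0.3639

Answer: Put price = 0.3639


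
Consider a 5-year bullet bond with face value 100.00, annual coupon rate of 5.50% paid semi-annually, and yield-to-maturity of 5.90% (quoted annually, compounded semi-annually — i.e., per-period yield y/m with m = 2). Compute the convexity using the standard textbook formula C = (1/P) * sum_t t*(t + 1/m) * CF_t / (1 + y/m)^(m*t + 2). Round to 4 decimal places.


Answer: Convexity = 22.0606

Derivation:
Coupon per period c = face * coupon_rate / m = 2.750000
Periods per year m = 2; per-period yield y/m = 0.029500
Number of cashflows N = 10
Cashflows (t years, CF_t, discount factor 1/(1+y/m)^(m*t), PV):
  t = 0.5000: CF_t = 2.750000, DF = 0.971345, PV = 2.671200
  t = 1.0000: CF_t = 2.750000, DF = 0.943512, PV = 2.594657
  t = 1.5000: CF_t = 2.750000, DF = 0.916476, PV = 2.520308
  t = 2.0000: CF_t = 2.750000, DF = 0.890214, PV = 2.448089
  t = 2.5000: CF_t = 2.750000, DF = 0.864706, PV = 2.377940
  t = 3.0000: CF_t = 2.750000, DF = 0.839928, PV = 2.309801
  t = 3.5000: CF_t = 2.750000, DF = 0.815860, PV = 2.243614
  t = 4.0000: CF_t = 2.750000, DF = 0.792482, PV = 2.179324
  t = 4.5000: CF_t = 2.750000, DF = 0.769773, PV = 2.116877
  t = 5.0000: CF_t = 102.750000, DF = 0.747716, PV = 76.827787
Price P = sum_t PV_t = 98.289598
Convexity numerator sum_t t*(t + 1/m) * CF_t / (1+y/m)^(m*t + 2):
  t = 0.5000: term = 1.260154
  t = 1.0000: term = 3.672134
  t = 1.5000: term = 7.133821
  t = 2.0000: term = 11.549006
  t = 2.5000: term = 16.827109
  t = 3.0000: term = 22.882906
  t = 3.5000: term = 29.636272
  t = 4.0000: term = 37.011926
  t = 4.5000: term = 44.939202
  t = 5.0000: term = 1993.417713
Convexity = (1/P) * sum = 2168.330242 / 98.289598 = 22.060628


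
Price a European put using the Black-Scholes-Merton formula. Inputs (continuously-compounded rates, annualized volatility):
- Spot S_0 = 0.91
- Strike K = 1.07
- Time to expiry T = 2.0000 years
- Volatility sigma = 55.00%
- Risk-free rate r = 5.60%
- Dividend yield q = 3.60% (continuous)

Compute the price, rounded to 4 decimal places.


d1 = (ln(S/K) + (r - q + 0.5*sigma^2) * T) / (sigma * sqrt(T)) = 0.23209902
d2 = d1 - sigma * sqrt(T) = -0.54571844
exp(-rT) = 0.89404426; exp(-qT) = 0.93053090
P = K * exp(-rT) * N(-d2) - S_0 * exp(-qT) * N(-d1)
N(-d1) = 0.40823055; N(-d2) = 0.70737025
P = 1.0700 * 0.89404426 * 0.70737025 - 0.9100 * 0.93053090 * 0.40823055 = 0.3310

Answer: Price = 0.3310


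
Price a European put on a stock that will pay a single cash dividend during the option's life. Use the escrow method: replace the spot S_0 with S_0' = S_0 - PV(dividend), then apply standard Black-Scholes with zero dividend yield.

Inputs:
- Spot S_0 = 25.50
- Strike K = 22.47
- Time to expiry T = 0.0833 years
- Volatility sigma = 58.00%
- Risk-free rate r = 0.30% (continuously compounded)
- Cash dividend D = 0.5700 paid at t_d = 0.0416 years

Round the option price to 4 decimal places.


PV(D) = D * exp(-r * t_d) = 0.5700 * 0.99987521 = 0.56992887
S_0' = S_0 - PV(D) = 25.5000 - 0.56992887 = 24.93007113
d1 = (ln(S_0'/K) + (r + sigma^2/2)*T) / (sigma*sqrt(T)) = 0.70583019
d2 = d1 - sigma*sqrt(T) = 0.53843210
exp(-rT) = 0.99975013
N(-d1) = 0.24014687; N(-d2) = 0.29513938
P = K * exp(-rT) * N(-d2) - S_0' * N(-d1) = 22.4700 * 0.99975013 * 0.29513938 - 24.93007113 * 0.24014687 = 0.6432

Answer: Price = 0.6432


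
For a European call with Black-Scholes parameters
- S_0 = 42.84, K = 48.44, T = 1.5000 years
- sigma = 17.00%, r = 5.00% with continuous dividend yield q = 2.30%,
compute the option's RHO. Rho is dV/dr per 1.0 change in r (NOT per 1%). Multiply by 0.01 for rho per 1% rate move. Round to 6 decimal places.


d1 = -0.2914348772; d2 = -0.4996415053
phi(d1) = 0.3823550403; exp(-qT) = 0.9660883397; exp(-rT) = 0.9277434863
N(d2) = 0.3086637636
Rho = K*T*exp(-rT)*N(d2) = 48.4400 * 1.5000 * 0.9277434863 * 0.3086637636 = 20.806975

Answer: Rho = 20.806975


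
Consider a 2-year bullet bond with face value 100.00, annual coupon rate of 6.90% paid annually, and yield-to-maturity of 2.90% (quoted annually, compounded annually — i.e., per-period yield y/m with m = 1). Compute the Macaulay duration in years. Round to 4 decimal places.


Answer: Macaulay duration = 1.9377 years

Derivation:
Coupon per period c = face * coupon_rate / m = 6.900000
Periods per year m = 1; per-period yield y/m = 0.029000
Number of cashflows N = 2
Cashflows (t years, CF_t, discount factor 1/(1+y/m)^(m*t), PV):
  t = 1.0000: CF_t = 6.900000, DF = 0.971817, PV = 6.705539
  t = 2.0000: CF_t = 106.900000, DF = 0.944429, PV = 100.959445
Price P = sum_t PV_t = 107.664985
Macaulay numerator sum_t t * PV_t:
  t * PV_t at t = 1.0000: 6.705539
  t * PV_t at t = 2.0000: 201.918891
Macaulay duration D = (sum_t t * PV_t) / P = 208.624430 / 107.664985 = 1.937718


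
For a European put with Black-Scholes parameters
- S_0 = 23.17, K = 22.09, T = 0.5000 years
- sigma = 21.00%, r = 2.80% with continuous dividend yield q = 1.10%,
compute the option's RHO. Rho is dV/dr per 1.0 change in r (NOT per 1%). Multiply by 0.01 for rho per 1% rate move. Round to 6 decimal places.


d1 = 0.4529410941; d2 = 0.3044486700
phi(d1) = 0.3600485662; exp(-qT) = 0.9945150973; exp(-rT) = 0.9860975443
N(-d2) = 0.3803930465
Rho = -K*T*exp(-rT)*N(-d2) = -22.0900 * 0.5000 * 0.9860975443 * 0.3803930465 = -4.143031

Answer: Rho = -4.143031


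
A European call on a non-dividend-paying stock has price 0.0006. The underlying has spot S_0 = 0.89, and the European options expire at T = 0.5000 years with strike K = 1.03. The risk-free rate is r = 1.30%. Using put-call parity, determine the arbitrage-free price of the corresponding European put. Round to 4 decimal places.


Answer: Put price = 0.1339

Derivation:
Put-call parity: C - P = S_0 * exp(-qT) - K * exp(-rT).
S_0 * exp(-qT) = 0.8900 * 1.00000000 = 0.89000000
K * exp(-rT) = 1.0300 * 0.99352108 = 1.02332671
P = C - S*exp(-qT) + K*exp(-rT)
P = 0.0006 - 0.89000000 + 1.02332671 = 0.1339


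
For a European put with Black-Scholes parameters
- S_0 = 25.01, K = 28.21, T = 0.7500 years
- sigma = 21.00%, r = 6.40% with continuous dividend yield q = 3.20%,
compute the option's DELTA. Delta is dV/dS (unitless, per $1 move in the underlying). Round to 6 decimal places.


d1 = -0.4391341550; d2 = -0.6209994898
phi(d1) = 0.3622727361; exp(-qT) = 0.9762857098; exp(-rT) = 0.9531337871
N(-d1) = 0.6697178340
Delta = -exp(-qT) * N(-d1) = -0.9762857098 * 0.6697178340 = -0.653836

Answer: Delta = -0.653836


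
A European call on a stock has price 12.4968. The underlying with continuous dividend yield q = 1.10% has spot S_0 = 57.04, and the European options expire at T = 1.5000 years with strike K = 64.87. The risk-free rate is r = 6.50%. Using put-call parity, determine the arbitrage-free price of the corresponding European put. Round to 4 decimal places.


Put-call parity: C - P = S_0 * exp(-qT) - K * exp(-rT).
S_0 * exp(-qT) = 57.0400 * 0.98363538 = 56.10656204
K * exp(-rT) = 64.8700 * 0.90710234 = 58.84372890
P = C - S*exp(-qT) + K*exp(-rT)
P = 12.4968 - 56.10656204 + 58.84372890 = 15.2340

Answer: Put price = 15.2340


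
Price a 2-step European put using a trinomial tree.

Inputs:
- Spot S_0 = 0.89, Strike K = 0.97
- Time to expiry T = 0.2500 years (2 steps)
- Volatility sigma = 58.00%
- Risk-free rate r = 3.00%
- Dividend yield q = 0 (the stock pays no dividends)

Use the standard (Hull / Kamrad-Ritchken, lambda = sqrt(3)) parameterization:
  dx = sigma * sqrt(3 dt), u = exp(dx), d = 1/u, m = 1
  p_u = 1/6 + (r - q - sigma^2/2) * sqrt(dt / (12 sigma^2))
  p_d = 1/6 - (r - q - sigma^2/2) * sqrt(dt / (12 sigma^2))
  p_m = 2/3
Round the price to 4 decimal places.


Answer: Price = V(0,0) = 0.1464

Derivation:
dt = T/N = 0.125000; dx = sigma*sqrt(3*dt) = 0.355176
u = exp(dx) = 1.426432; d = 1/u = 0.701050
p_u = 0.142348, p_m = 0.666667, p_d = 0.190986
Discount per step: exp(-r*dt) = 0.996257
Stock lattice S(k, j) with j the centered position index:
  k=0: S(0,+0) = 0.8900
  k=1: S(1,-1) = 0.6239; S(1,+0) = 0.8900; S(1,+1) = 1.2695
  k=2: S(2,-2) = 0.4374; S(2,-1) = 0.6239; S(2,+0) = 0.8900; S(2,+1) = 1.2695; S(2,+2) = 1.8109
Terminal payoffs V(N, j) = max(K - S_T, 0):
  V(2,-2) = 0.532591; V(2,-1) = 0.346065; V(2,+0) = 0.080000; V(2,+1) = 0.000000; V(2,+2) = 0.000000
Backward induction: V(k, j) = exp(-r*dt) * [p_u * V(k+1, j+1) + p_m * V(k+1, j) + p_d * V(k+1, j-1)]
  V(1,-1) = exp(-r*dt) * [p_u*0.080000 + p_m*0.346065 + p_d*0.532591] = 0.342528
  V(1,+0) = exp(-r*dt) * [p_u*0.000000 + p_m*0.080000 + p_d*0.346065] = 0.118980
  V(1,+1) = exp(-r*dt) * [p_u*0.000000 + p_m*0.000000 + p_d*0.080000] = 0.015222
  V(0,+0) = exp(-r*dt) * [p_u*0.015222 + p_m*0.118980 + p_d*0.342528] = 0.146355


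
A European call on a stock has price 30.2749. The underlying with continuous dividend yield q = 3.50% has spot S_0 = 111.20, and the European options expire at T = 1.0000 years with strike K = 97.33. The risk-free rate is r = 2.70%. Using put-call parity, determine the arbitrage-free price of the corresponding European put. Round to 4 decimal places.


Put-call parity: C - P = S_0 * exp(-qT) - K * exp(-rT).
S_0 * exp(-qT) = 111.2000 * 0.96560542 = 107.37532229
K * exp(-rT) = 97.3300 * 0.97336124 = 94.73724964
P = C - S*exp(-qT) + K*exp(-rT)
P = 30.2749 - 107.37532229 + 94.73724964 = 17.6368

Answer: Put price = 17.6368


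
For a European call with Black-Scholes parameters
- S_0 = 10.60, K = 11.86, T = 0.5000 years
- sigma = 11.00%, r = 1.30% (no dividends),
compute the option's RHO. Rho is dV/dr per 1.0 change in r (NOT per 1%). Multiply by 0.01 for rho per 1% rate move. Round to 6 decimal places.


Answer: Rho = 0.476375

Derivation:
d1 = -1.3215490501; d2 = -1.3993307961
phi(d1) = 0.1665958467; exp(-qT) = 1.0000000000; exp(-rT) = 0.9935210793
N(d2) = 0.0808569044
Rho = K*T*exp(-rT)*N(d2) = 11.8600 * 0.5000 * 0.9935210793 * 0.0808569044 = 0.476375


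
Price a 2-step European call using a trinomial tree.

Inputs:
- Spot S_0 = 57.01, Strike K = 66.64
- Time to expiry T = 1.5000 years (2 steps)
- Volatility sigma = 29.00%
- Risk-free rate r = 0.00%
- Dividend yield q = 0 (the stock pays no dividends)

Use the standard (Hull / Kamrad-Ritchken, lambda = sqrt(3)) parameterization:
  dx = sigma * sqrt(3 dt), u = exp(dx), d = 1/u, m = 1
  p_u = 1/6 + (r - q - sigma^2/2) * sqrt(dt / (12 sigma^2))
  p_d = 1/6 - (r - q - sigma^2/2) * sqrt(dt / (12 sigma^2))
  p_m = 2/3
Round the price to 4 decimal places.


dt = T/N = 0.750000; dx = sigma*sqrt(3*dt) = 0.435000
u = exp(dx) = 1.544963; d = 1/u = 0.647265
p_u = 0.130417, p_m = 0.666667, p_d = 0.202917
Discount per step: exp(-r*dt) = 1.000000
Stock lattice S(k, j) with j the centered position index:
  k=0: S(0,+0) = 57.0100
  k=1: S(1,-1) = 36.9006; S(1,+0) = 57.0100; S(1,+1) = 88.0783
  k=2: S(2,-2) = 23.8844; S(2,-1) = 36.9006; S(2,+0) = 57.0100; S(2,+1) = 88.0783; S(2,+2) = 136.0778
Terminal payoffs V(N, j) = max(S_T - K, 0):
  V(2,-2) = 0.000000; V(2,-1) = 0.000000; V(2,+0) = 0.000000; V(2,+1) = 21.438344; V(2,+2) = 69.437788
Backward induction: V(k, j) = exp(-r*dt) * [p_u * V(k+1, j+1) + p_m * V(k+1, j) + p_d * V(k+1, j-1)]
  V(1,-1) = exp(-r*dt) * [p_u*0.000000 + p_m*0.000000 + p_d*0.000000] = 0.000000
  V(1,+0) = exp(-r*dt) * [p_u*21.438344 + p_m*0.000000 + p_d*0.000000] = 2.795917
  V(1,+1) = exp(-r*dt) * [p_u*69.437788 + p_m*21.438344 + p_d*0.000000] = 23.348074
  V(0,+0) = exp(-r*dt) * [p_u*23.348074 + p_m*2.795917 + p_d*0.000000] = 4.908923

Answer: Price = V(0,0) = 4.9089


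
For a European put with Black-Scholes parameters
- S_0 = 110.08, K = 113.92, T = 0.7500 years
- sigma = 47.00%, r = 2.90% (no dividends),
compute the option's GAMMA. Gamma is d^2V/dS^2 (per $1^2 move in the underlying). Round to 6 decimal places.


d1 = 0.1727098531; d2 = -0.2343220867
phi(d1) = 0.3930364671; exp(-qT) = 1.0000000000; exp(-rT) = 0.9784848257
Gamma = exp(-qT) * phi(d1) / (S * sigma * sqrt(T)) = 1.0000000000 * 0.3930364671 / (110.0800 * 0.4700 * 0.8660254038) = 0.008772

Answer: Gamma = 0.008772


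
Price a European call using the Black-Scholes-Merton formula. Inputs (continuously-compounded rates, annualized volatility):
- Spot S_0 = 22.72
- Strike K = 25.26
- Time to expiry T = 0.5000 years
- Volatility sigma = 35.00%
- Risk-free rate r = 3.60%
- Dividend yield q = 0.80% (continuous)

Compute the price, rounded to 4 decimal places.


d1 = (ln(S/K) + (r - q + 0.5*sigma^2) * T) / (sigma * sqrt(T)) = -0.24789759
d2 = d1 - sigma * sqrt(T) = -0.49538496
exp(-rT) = 0.98216103; exp(-qT) = 0.99600799
C = S_0 * exp(-qT) * N(d1) - K * exp(-rT) * N(d2)
N(d1) = 0.40210682; N(d2) = 0.31016420
C = 22.7200 * 0.99600799 * 0.40210682 - 25.2600 * 0.98216103 * 0.31016420 = 1.4044

Answer: Price = 1.4044


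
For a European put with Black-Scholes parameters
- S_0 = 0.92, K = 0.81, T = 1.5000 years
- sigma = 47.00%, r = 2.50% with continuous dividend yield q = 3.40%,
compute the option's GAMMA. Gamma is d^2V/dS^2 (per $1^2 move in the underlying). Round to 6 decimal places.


d1 = 0.4855799366; d2 = -0.0900501530
phi(d1) = 0.3545760351; exp(-qT) = 0.9502786705; exp(-rT) = 0.9631944177
Gamma = exp(-qT) * phi(d1) / (S * sigma * sqrt(T)) = 0.9502786705 * 0.3545760351 / (0.9200 * 0.4700 * 1.2247448714) = 0.636252

Answer: Gamma = 0.636252


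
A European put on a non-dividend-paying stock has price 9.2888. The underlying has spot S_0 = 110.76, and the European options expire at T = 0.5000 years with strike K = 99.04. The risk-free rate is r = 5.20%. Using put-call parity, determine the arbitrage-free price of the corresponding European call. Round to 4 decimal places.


Put-call parity: C - P = S_0 * exp(-qT) - K * exp(-rT).
S_0 * exp(-qT) = 110.7600 * 1.00000000 = 110.76000000
K * exp(-rT) = 99.0400 * 0.97433509 = 96.49814727
C = P + S*exp(-qT) - K*exp(-rT)
C = 9.2888 + 110.76000000 - 96.49814727 = 23.5507

Answer: Call price = 23.5507


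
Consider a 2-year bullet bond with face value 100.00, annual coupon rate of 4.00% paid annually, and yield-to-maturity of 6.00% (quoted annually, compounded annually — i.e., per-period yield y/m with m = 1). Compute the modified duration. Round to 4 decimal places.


Answer: Modified duration = 1.8498

Derivation:
Coupon per period c = face * coupon_rate / m = 4.000000
Periods per year m = 1; per-period yield y/m = 0.060000
Number of cashflows N = 2
Cashflows (t years, CF_t, discount factor 1/(1+y/m)^(m*t), PV):
  t = 1.0000: CF_t = 4.000000, DF = 0.943396, PV = 3.773585
  t = 2.0000: CF_t = 104.000000, DF = 0.889996, PV = 92.559630
Price P = sum_t PV_t = 96.333215
First compute Macaulay numerator sum_t t * PV_t:
  t * PV_t at t = 1.0000: 3.773585
  t * PV_t at t = 2.0000: 185.119260
Macaulay duration D = 188.892844 / 96.333215 = 1.960828
Modified duration = D / (1 + y/m) = 1.960828 / (1 + 0.060000) = 1.849838


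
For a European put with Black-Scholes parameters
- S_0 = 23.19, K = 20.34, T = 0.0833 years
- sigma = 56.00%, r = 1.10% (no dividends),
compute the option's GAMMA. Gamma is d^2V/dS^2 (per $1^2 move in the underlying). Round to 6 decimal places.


d1 = 0.8978118224; d2 = 0.7361860819
phi(d1) = 0.2666091456; exp(-qT) = 1.0000000000; exp(-rT) = 0.9990841197
Gamma = exp(-qT) * phi(d1) / (S * sigma * sqrt(T)) = 1.0000000000 * 0.2666091456 / (23.1900 * 0.5600 * 0.2886173938) = 0.071132

Answer: Gamma = 0.071132


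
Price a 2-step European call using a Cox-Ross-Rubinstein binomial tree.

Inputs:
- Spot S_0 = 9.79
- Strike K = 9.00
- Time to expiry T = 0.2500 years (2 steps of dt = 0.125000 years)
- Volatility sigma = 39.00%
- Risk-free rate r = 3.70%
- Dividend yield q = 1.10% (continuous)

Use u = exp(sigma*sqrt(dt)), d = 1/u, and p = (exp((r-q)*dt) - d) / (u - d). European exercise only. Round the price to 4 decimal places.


dt = T/N = 0.125000
u = exp(sigma*sqrt(dt)) = 1.147844; d = 1/u = 0.871198
p = (exp((r-q)*dt) - d) / (u - d) = 0.477350
Discount per step: exp(-r*dt) = 0.995386
Stock lattice S(k, i) with i counting down-moves:
  k=0: S(0,0) = 9.7900
  k=1: S(1,0) = 11.2374; S(1,1) = 8.5290
  k=2: S(2,0) = 12.8988; S(2,1) = 9.7900; S(2,2) = 7.4305
Terminal payoffs V(N, i) = max(S_T - K, 0):
  V(2,0) = 3.898785; V(2,1) = 0.790000; V(2,2) = 0.000000
Backward induction: V(k, i) = exp(-r*dt) * [p * V(k+1, i) + (1-p) * V(k+1, i+1)].
  V(1,0) = exp(-r*dt) * [p*3.898785 + (1-p)*0.790000] = 2.263486
  V(1,1) = exp(-r*dt) * [p*0.790000 + (1-p)*0.000000] = 0.375366
  V(0,0) = exp(-r*dt) * [p*2.263486 + (1-p)*0.375366] = 1.270769

Answer: Price = V(0,0) = 1.2708


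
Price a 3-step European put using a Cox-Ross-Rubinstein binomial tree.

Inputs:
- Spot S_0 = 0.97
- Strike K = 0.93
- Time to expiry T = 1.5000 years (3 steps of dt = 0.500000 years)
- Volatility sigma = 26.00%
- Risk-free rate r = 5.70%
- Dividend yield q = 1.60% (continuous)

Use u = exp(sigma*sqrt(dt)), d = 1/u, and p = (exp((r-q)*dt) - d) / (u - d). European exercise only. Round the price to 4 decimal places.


Answer: Price = V(0,0) = 0.0815

Derivation:
dt = T/N = 0.500000
u = exp(sigma*sqrt(dt)) = 1.201833; d = 1/u = 0.832062
p = (exp((r-q)*dt) - d) / (u - d) = 0.510179
Discount per step: exp(-r*dt) = 0.971902
Stock lattice S(k, i) with i counting down-moves:
  k=0: S(0,0) = 0.9700
  k=1: S(1,0) = 1.1658; S(1,1) = 0.8071
  k=2: S(2,0) = 1.4011; S(2,1) = 0.9700; S(2,2) = 0.6716
  k=3: S(3,0) = 1.6839; S(3,1) = 1.1658; S(3,2) = 0.8071; S(3,3) = 0.5588
Terminal payoffs V(N, i) = max(K - S_T, 0):
  V(3,0) = 0.000000; V(3,1) = 0.000000; V(3,2) = 0.122899; V(3,3) = 0.371222
Backward induction: V(k, i) = exp(-r*dt) * [p * V(k+1, i) + (1-p) * V(k+1, i+1)].
  V(2,0) = exp(-r*dt) * [p*0.000000 + (1-p)*0.000000] = 0.000000
  V(2,1) = exp(-r*dt) * [p*0.000000 + (1-p)*0.122899] = 0.058507
  V(2,2) = exp(-r*dt) * [p*0.122899 + (1-p)*0.371222] = 0.237662
  V(1,0) = exp(-r*dt) * [p*0.000000 + (1-p)*0.058507] = 0.027853
  V(1,1) = exp(-r*dt) * [p*0.058507 + (1-p)*0.237662] = 0.142151
  V(0,0) = exp(-r*dt) * [p*0.027853 + (1-p)*0.142151] = 0.081483


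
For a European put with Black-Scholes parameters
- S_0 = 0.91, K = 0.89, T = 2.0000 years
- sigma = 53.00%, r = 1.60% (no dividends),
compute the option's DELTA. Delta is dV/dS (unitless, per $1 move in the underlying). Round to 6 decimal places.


Answer: Delta = -0.327398

Derivation:
d1 = 0.4471091369; d2 = -0.3024240512
phi(d1) = 0.3609947646; exp(-qT) = 1.0000000000; exp(-rT) = 0.9685065821
N(-d1) = 0.3273981311
Delta = -exp(-qT) * N(-d1) = -1.0000000000 * 0.3273981311 = -0.327398


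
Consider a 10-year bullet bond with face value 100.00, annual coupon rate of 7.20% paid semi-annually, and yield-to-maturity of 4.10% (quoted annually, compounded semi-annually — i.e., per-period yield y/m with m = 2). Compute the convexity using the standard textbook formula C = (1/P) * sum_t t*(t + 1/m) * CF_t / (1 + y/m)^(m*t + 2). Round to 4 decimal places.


Coupon per period c = face * coupon_rate / m = 3.600000
Periods per year m = 2; per-period yield y/m = 0.020500
Number of cashflows N = 20
Cashflows (t years, CF_t, discount factor 1/(1+y/m)^(m*t), PV):
  t = 0.5000: CF_t = 3.600000, DF = 0.979912, PV = 3.527683
  t = 1.0000: CF_t = 3.600000, DF = 0.960227, PV = 3.456818
  t = 1.5000: CF_t = 3.600000, DF = 0.940938, PV = 3.387377
  t = 2.0000: CF_t = 3.600000, DF = 0.922036, PV = 3.319330
  t = 2.5000: CF_t = 3.600000, DF = 0.903514, PV = 3.252651
  t = 3.0000: CF_t = 3.600000, DF = 0.885364, PV = 3.187311
  t = 3.5000: CF_t = 3.600000, DF = 0.867579, PV = 3.123284
  t = 4.0000: CF_t = 3.600000, DF = 0.850151, PV = 3.060543
  t = 4.5000: CF_t = 3.600000, DF = 0.833073, PV = 2.999062
  t = 5.0000: CF_t = 3.600000, DF = 0.816338, PV = 2.938816
  t = 5.5000: CF_t = 3.600000, DF = 0.799939, PV = 2.879781
  t = 6.0000: CF_t = 3.600000, DF = 0.783870, PV = 2.821931
  t = 6.5000: CF_t = 3.600000, DF = 0.768123, PV = 2.765244
  t = 7.0000: CF_t = 3.600000, DF = 0.752693, PV = 2.709695
  t = 7.5000: CF_t = 3.600000, DF = 0.737573, PV = 2.655262
  t = 8.0000: CF_t = 3.600000, DF = 0.722756, PV = 2.601922
  t = 8.5000: CF_t = 3.600000, DF = 0.708237, PV = 2.549655
  t = 9.0000: CF_t = 3.600000, DF = 0.694010, PV = 2.498437
  t = 9.5000: CF_t = 3.600000, DF = 0.680069, PV = 2.448248
  t = 10.0000: CF_t = 103.600000, DF = 0.666407, PV = 69.039808
Price P = sum_t PV_t = 125.222854
Convexity numerator sum_t t*(t + 1/m) * CF_t / (1+y/m)^(m*t + 2):
  t = 0.5000: term = 1.693688
  t = 1.0000: term = 4.978995
  t = 1.5000: term = 9.757953
  t = 2.0000: term = 15.936555
  t = 2.5000: term = 23.424628
  t = 3.0000: term = 32.135697
  t = 3.5000: term = 41.986866
  t = 4.0000: term = 52.898690
  t = 4.5000: term = 64.795063
  t = 5.0000: term = 77.603103
  t = 5.5000: term = 91.253036
  t = 6.0000: term = 105.678096
  t = 6.5000: term = 120.814417
  t = 7.0000: term = 136.600931
  t = 7.5000: term = 152.979275
  t = 8.0000: term = 169.893691
  t = 8.5000: term = 187.290938
  t = 9.0000: term = 205.120201
  t = 9.5000: term = 223.333008
  t = 10.0000: term = 6960.859298
Convexity = (1/P) * sum = 8679.034129 / 125.222854 = 69.308707

Answer: Convexity = 69.3087


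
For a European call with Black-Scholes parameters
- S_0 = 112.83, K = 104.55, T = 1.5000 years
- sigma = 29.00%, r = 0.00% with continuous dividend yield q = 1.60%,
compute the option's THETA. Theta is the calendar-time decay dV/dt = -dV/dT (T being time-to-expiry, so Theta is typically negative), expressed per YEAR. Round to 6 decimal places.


d1 = 0.3246047907; d2 = -0.0305712220
phi(d1) = 0.3784684109; exp(-qT) = 0.9762857098; exp(-rT) = 1.0000000000
Theta = -S*exp(-qT)*phi(d1)*sigma/(2*sqrt(T)) - r*K*exp(-rT)*N(d2) + q*S*exp(-qT)*N(d1)
N(d1) = 0.6272598995; N(d2) = 0.4878057465; sqrt(T) = 1.2247448714
Term 1 = -112.8300 * 0.9762857098 * 0.3784684109 * 0.2900 / (2 * 1.2247448714) = -4.9357542709
Term 2 = -0.0000 * 104.5500 * 1.0000000000 * 0.4878057465 = -0.0000000000
Term 3 = 0.0160 * 112.8300 * 0.9762857098 * 0.6272598995 = 1.1055261693
Theta = -4.9357542709 + (-0.0000000000) + (1.1055261693) = -3.830228

Answer: Theta = -3.830228


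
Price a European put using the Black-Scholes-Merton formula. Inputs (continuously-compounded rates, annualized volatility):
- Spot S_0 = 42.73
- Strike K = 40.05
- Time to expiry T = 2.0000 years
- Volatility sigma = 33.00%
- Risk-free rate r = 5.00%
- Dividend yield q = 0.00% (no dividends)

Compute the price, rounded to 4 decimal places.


d1 = (ln(S/K) + (r - q + 0.5*sigma^2) * T) / (sigma * sqrt(T)) = 0.58641132
d2 = d1 - sigma * sqrt(T) = 0.11972084
exp(-rT) = 0.90483742; exp(-qT) = 1.00000000
P = K * exp(-rT) * N(-d2) - S_0 * exp(-qT) * N(-d1)
N(-d1) = 0.27879957; N(-d2) = 0.45235215
P = 40.0500 * 0.90483742 * 0.45235215 - 42.7300 * 1.00000000 * 0.27879957 = 4.4796

Answer: Price = 4.4796


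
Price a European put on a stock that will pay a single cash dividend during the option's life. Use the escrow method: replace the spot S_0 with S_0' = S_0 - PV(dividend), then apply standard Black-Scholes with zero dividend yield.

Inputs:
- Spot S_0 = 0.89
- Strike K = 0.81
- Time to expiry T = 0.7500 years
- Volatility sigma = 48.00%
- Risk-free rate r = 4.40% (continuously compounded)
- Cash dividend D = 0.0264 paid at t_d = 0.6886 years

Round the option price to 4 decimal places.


PV(D) = D * exp(-r * t_d) = 0.0264 * 0.97015600 = 0.02561212
S_0' = S_0 - PV(D) = 0.8900 - 0.02561212 = 0.86438788
d1 = (ln(S_0'/K) + (r + sigma^2/2)*T) / (sigma*sqrt(T)) = 0.44356704
d2 = d1 - sigma*sqrt(T) = 0.02787485
exp(-rT) = 0.96753856
N(-d1) = 0.32867782; N(-d2) = 0.48888098
P = K * exp(-rT) * N(-d2) - S_0' * N(-d1) = 0.8100 * 0.96753856 * 0.48888098 - 0.86438788 * 0.32867782 = 0.0990

Answer: Price = 0.0990


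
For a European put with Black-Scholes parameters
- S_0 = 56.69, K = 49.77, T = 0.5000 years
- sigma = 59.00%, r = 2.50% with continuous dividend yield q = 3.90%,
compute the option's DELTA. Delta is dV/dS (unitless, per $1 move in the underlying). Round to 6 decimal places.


d1 = 0.5038685573; d2 = 0.0866755564
phi(d1) = 0.3513823632; exp(-qT) = 0.9806888952; exp(-rT) = 0.9875778005
N(-d1) = 0.3071768736
Delta = -exp(-qT) * N(-d1) = -0.9806888952 * 0.3071768736 = -0.301245

Answer: Delta = -0.301245


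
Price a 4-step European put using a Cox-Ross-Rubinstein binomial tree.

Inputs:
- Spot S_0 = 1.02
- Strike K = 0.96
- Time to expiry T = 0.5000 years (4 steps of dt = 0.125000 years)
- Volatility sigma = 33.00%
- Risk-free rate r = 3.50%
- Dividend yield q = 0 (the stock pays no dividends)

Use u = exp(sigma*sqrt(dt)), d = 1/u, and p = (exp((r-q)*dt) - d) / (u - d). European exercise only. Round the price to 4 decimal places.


dt = T/N = 0.125000
u = exp(sigma*sqrt(dt)) = 1.123751; d = 1/u = 0.889876
p = (exp((r-q)*dt) - d) / (u - d) = 0.489612
Discount per step: exp(-r*dt) = 0.995635
Stock lattice S(k, i) with i counting down-moves:
  k=0: S(0,0) = 1.0200
  k=1: S(1,0) = 1.1462; S(1,1) = 0.9077
  k=2: S(2,0) = 1.2881; S(2,1) = 1.0200; S(2,2) = 0.8077
  k=3: S(3,0) = 1.4475; S(3,1) = 1.1462; S(3,2) = 0.9077; S(3,3) = 0.7188
  k=4: S(4,0) = 1.6266; S(4,1) = 1.2881; S(4,2) = 1.0200; S(4,3) = 0.8077; S(4,4) = 0.6396
Terminal payoffs V(N, i) = max(K - S_T, 0):
  V(4,0) = 0.000000; V(4,1) = 0.000000; V(4,2) = 0.000000; V(4,3) = 0.152282; V(4,4) = 0.320384
Backward induction: V(k, i) = exp(-r*dt) * [p * V(k+1, i) + (1-p) * V(k+1, i+1)].
  V(3,0) = exp(-r*dt) * [p*0.000000 + (1-p)*0.000000] = 0.000000
  V(3,1) = exp(-r*dt) * [p*0.000000 + (1-p)*0.000000] = 0.000000
  V(3,2) = exp(-r*dt) * [p*0.000000 + (1-p)*0.152282] = 0.077384
  V(3,3) = exp(-r*dt) * [p*0.152282 + (1-p)*0.320384] = 0.237040
  V(2,0) = exp(-r*dt) * [p*0.000000 + (1-p)*0.000000] = 0.000000
  V(2,1) = exp(-r*dt) * [p*0.000000 + (1-p)*0.077384] = 0.039323
  V(2,2) = exp(-r*dt) * [p*0.077384 + (1-p)*0.237040] = 0.158177
  V(1,0) = exp(-r*dt) * [p*0.000000 + (1-p)*0.039323] = 0.019982
  V(1,1) = exp(-r*dt) * [p*0.039323 + (1-p)*0.158177] = 0.099548
  V(0,0) = exp(-r*dt) * [p*0.019982 + (1-p)*0.099548] = 0.060327

Answer: Price = V(0,0) = 0.0603
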